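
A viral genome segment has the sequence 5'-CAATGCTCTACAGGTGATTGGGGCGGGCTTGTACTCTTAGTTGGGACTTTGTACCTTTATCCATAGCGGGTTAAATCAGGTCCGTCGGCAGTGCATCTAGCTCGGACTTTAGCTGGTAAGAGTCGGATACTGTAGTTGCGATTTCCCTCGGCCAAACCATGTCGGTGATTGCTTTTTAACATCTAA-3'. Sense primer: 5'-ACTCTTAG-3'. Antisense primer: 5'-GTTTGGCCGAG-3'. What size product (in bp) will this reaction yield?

125 bp

Forward primer ACTCTTAG is found on the top strand at positions 33–40.
The reverse primer's reverse complement is CTCGGCCAAAC, which matches the template at positions 147–157.
Amplicon spans positions 33–157: 125 bp.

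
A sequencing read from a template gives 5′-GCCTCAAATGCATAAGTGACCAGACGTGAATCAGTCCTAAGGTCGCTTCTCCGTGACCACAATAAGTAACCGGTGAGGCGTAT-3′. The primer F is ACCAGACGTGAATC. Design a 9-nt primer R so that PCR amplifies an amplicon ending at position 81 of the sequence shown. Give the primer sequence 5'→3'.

5'-ACGCCTCAC-3'

The forward primer binds at positions 19–32; the product's 3' end on the top strand is position 81.
The reverse primer anneals to the top strand over positions 73–81, i.e. to GTGAGGCGT.
Its sequence written 5'→3' is the reverse complement: ACGCCTCAC.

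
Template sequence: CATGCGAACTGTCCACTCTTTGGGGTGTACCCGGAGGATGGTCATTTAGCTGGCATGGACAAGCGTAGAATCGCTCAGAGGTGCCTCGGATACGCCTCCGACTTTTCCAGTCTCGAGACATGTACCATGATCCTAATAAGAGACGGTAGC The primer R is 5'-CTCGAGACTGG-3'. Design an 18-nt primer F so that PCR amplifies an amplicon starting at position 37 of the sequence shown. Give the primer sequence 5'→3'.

5'-GATGGTCATTTAGCTGGC-3'

The reverse primer's reverse complement CCAGTCTCGAG matches the template at positions 107–117; the product starts at position 37.
The forward primer is identical to the top strand over positions 37–54: GATGGTCATTTAGCTGGC.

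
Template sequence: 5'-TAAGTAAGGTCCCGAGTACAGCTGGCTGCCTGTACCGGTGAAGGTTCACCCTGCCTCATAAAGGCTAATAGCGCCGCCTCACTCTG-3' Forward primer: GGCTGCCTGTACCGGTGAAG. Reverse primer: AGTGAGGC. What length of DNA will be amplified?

The forward primer matches the template at positions 24–43.
Taking the reverse complement of AGTGAGGC gives GCCTCACT, found at positions 76–83 on the template; the primer anneals here to the top strand with its 3' end pointing upstream.
Amplicon spans positions 24–83: 60 bp.

60 bp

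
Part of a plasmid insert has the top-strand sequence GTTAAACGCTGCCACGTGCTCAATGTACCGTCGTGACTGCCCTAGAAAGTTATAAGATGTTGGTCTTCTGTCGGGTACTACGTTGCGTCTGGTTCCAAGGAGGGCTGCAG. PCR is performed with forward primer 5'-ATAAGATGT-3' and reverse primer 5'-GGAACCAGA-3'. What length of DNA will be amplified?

The forward primer matches the template at positions 52–60.
Reverse complement of the reverse primer: TCTGGTTCC. This occurs on the top strand at positions 88–96.
Amplicon spans positions 52–96: 45 bp.

45 bp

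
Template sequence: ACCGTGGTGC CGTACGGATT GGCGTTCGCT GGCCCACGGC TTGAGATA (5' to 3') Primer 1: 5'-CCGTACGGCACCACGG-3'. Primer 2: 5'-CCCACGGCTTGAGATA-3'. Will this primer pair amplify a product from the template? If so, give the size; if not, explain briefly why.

Primer 1 (CCGTACGGCACCACGG) has reverse complement CCGTGGTGCCGTACGG, which matches the top strand at positions 2–17; primer 1 anneals to the top strand there with its 3' end pointing upstream toward position 2.
Primer 2 (CCCACGGCTTGAGATA) matches the top strand directly at positions 33–48; it anneals to the bottom strand with its 3' end pointing downstream toward position 48.
The 3' ends diverge (primer 1 extends toward position 1, primer 2 toward position 48), so the primers never converge on a shared product.

No product — the primers' 3' ends point away from each other.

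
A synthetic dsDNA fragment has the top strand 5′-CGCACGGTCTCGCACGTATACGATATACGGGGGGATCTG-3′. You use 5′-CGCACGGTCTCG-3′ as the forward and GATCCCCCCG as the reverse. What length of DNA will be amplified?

The forward primer matches the template at positions 1–12.
Taking the reverse complement of GATCCCCCCG gives CGGGGGGATC, found at positions 28–37 on the template; the primer anneals here to the top strand with its 3' end pointing upstream.
Product length = (reverse-primer end) − (forward-primer start) + 1 = 37 − 1 + 1 = 37 bp.

37 bp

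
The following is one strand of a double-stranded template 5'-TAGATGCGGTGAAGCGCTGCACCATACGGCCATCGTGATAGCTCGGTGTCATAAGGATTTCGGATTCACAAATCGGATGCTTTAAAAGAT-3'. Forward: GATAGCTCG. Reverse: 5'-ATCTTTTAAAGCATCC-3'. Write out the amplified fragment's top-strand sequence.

The forward primer matches the template at positions 37–45.
Taking the reverse complement of ATCTTTTAAAGCATCC gives GGATGCTTTAAAAGAT, found at positions 75–90 on the template; the primer anneals here to the top strand with its 3' end pointing upstream.
The product is the template from position 37 through 90 (54 bp).

5'-GATAGCTCGGTGTCATAAGGATTTCGGATTCACAAATCGGATGCTTTAAAAGAT-3'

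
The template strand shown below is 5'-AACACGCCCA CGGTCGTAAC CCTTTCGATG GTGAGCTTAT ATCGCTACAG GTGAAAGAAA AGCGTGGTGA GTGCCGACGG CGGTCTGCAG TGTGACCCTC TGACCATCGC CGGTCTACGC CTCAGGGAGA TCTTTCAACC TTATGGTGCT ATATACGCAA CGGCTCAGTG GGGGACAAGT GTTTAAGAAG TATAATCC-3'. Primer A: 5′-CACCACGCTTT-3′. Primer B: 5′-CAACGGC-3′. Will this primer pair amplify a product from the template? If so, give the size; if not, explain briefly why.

Primer A (CACCACGCTTT) has reverse complement AAAGCGTGGTG, which matches the top strand at positions 59–69; primer A anneals to the top strand there with its 3' end pointing upstream toward position 59.
Primer B (CAACGGC) matches the top strand directly at positions 158–164; it anneals to the bottom strand with its 3' end pointing downstream toward position 164.
The 3' ends diverge (primer A extends toward position 1, primer B toward position 198), so the primers never converge on a shared product.

No product — the primers' 3' ends point away from each other.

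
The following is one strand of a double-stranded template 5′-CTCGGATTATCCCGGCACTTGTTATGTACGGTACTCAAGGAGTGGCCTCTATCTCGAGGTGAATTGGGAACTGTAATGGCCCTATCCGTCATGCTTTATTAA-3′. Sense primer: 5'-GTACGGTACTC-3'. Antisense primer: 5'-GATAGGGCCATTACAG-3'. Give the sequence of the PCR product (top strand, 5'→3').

5'-GTACGGTACTCAAGGAGTGGCCTCTATCTCGAGGTGAATTGGGAACTGTAATGGCCCTATC-3'

Forward primer GTACGGTACTC is found on the top strand at positions 26–36.
Reverse complement of the reverse primer: CTGTAATGGCCCTATC. This occurs on the top strand at positions 71–86.
The product is the template from position 26 through 86 (61 bp).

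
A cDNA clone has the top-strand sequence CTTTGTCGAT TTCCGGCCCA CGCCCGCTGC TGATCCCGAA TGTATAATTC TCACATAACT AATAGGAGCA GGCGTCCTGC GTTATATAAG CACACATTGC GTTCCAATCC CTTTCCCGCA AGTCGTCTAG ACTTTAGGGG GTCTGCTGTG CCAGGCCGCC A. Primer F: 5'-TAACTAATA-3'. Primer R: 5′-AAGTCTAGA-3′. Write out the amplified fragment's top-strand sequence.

The forward primer matches the template at positions 56–64.
The reverse primer's reverse complement is TCTAGACTT, which matches the template at positions 126–134.
The product is the template from position 56 through 134 (79 bp).

5'-TAACTAATAGGAGCAGGCGTCCTGCGTTATATAAGCACACATTGCGTTCCAATCCCTTTCCCGCAAGTCGTCTAGACTT-3'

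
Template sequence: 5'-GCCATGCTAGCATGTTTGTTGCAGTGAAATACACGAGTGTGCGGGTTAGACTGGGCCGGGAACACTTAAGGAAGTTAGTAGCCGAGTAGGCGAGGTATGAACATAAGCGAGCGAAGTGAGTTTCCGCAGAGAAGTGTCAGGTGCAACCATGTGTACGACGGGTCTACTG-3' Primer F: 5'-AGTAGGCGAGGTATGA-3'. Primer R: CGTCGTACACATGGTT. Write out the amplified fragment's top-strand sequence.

5'-AGTAGGCGAGGTATGAACATAAGCGAGCGAAGTGAGTTTCCGCAGAGAAGTGTCAGGTGCAACCATGTGTACGACG-3'

Forward primer AGTAGGCGAGGTATGA is found on the top strand at positions 85–100.
Reverse complement of the reverse primer: AACCATGTGTACGACG. This occurs on the top strand at positions 145–160.
The product is the template from position 85 through 160 (76 bp).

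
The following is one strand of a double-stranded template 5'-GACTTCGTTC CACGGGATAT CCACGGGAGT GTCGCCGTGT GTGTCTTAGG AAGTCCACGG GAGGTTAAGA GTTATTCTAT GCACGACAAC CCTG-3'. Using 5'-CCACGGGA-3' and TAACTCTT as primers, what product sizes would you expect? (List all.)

65 bp, 54 bp, 20 bp

The forward primer CCACGGGA matches the top strand at positions 10–17, 21–28, 55–62.
The reverse primer's reverse complement is AAGAGTTA, matching at positions 67–74.
Each forward site pairs with the reverse site to give a product ending at position 74: sizes 65, 54, 20 bp.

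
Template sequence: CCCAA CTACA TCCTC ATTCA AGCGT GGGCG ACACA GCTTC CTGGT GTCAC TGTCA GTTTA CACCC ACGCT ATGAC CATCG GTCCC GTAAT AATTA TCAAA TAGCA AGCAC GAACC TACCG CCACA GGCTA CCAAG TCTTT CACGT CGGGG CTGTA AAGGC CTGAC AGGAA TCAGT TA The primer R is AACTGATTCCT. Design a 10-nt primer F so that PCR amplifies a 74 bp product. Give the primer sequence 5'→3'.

The reverse primer's reverse complement AGGAATCAGTT matches the template at positions 166–176, so the product ends at position 176.
A 74 bp product then starts at position 176 − 74 + 1 = 103.
The forward primer is identical to the top strand there: GCAAGCACGA.

5'-GCAAGCACGA-3'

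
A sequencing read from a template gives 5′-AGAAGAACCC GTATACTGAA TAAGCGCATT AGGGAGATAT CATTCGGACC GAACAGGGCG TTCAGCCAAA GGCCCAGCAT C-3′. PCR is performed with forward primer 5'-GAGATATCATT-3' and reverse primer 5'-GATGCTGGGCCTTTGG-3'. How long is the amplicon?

Forward primer GAGATATCATT is found on the top strand at positions 34–44.
Reverse complement of the reverse primer: CCAAAGGCCCAGCATC. This occurs on the top strand at positions 66–81.
Amplicon spans positions 34–81: 48 bp.

48 bp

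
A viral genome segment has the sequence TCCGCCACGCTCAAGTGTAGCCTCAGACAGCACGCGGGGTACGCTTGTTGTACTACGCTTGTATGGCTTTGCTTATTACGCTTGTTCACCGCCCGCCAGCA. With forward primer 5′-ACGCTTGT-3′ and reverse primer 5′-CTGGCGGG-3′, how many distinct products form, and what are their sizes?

Three products: 59 bp, 45 bp, 22 bp

The forward primer ACGCTTGT matches the top strand at positions 41–48, 55–62, 78–85.
The reverse primer's reverse complement is CCCGCCAG, matching at positions 92–99.
Each forward site pairs with the reverse site to give a product ending at position 99: sizes 59, 45, 22 bp.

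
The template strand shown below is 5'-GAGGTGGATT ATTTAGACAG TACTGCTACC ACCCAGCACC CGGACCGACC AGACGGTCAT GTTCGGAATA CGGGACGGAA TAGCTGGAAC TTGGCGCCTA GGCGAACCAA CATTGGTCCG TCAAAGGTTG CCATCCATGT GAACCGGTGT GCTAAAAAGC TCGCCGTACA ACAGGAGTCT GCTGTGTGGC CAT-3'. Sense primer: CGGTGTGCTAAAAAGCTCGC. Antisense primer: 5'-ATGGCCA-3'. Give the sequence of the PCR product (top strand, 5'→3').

5'-CGGTGTGCTAAAAAGCTCGCCGTACAACAGGAGTCTGCTGTGTGGCCAT-3'

Forward primer CGGTGTGCTAAAAAGCTCGC is found on the top strand at positions 145–164.
Taking the reverse complement of ATGGCCA gives TGGCCAT, found at positions 187–193 on the template; the primer anneals here to the top strand with its 3' end pointing upstream.
The product is the template from position 145 through 193 (49 bp).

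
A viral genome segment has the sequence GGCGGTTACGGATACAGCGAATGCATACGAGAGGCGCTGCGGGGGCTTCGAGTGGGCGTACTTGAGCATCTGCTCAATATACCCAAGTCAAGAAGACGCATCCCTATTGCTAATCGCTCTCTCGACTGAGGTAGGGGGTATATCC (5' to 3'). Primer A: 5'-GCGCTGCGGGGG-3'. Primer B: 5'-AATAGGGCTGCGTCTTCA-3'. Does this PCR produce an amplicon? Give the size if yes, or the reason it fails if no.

No product — primer B has no binding site in the template.

Primer B (AATAGGGCTGCGTCTTCA) does not match the top strand, and its reverse complement TGAAGACGCAGCCCTATT does not match either.
With no annealing site for primer B, no amplification occurs.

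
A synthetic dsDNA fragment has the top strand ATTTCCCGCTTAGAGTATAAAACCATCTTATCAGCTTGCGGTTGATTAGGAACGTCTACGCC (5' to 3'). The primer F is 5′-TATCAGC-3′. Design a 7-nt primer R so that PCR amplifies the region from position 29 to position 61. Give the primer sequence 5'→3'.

5'-GCGTAGA-3'

The product's 3' end on the top strand is position 61.
The reverse primer anneals to the top strand over positions 55–61, i.e. to TCTACGC.
Its sequence written 5'→3' is the reverse complement: GCGTAGA.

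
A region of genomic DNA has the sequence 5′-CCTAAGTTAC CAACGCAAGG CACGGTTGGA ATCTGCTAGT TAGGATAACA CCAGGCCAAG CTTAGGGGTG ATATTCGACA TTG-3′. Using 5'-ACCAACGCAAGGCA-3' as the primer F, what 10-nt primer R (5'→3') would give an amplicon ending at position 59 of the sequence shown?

5'-TTGGCCTGGT-3'

The forward primer binds at positions 9–22; the product's 3' end on the top strand is position 59.
The reverse primer anneals to the top strand over positions 50–59, i.e. to ACCAGGCCAA.
Its sequence written 5'→3' is the reverse complement: TTGGCCTGGT.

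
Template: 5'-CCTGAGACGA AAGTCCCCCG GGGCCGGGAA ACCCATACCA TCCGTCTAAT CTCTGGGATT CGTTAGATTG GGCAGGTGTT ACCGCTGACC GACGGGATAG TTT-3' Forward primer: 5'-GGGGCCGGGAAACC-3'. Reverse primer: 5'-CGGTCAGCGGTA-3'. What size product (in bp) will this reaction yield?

72 bp

The forward primer matches the template at positions 20–33.
Reverse complement of the reverse primer: TACCGCTGACCG. This occurs on the top strand at positions 80–91.
Product length = (reverse-primer end) − (forward-primer start) + 1 = 91 − 20 + 1 = 72 bp.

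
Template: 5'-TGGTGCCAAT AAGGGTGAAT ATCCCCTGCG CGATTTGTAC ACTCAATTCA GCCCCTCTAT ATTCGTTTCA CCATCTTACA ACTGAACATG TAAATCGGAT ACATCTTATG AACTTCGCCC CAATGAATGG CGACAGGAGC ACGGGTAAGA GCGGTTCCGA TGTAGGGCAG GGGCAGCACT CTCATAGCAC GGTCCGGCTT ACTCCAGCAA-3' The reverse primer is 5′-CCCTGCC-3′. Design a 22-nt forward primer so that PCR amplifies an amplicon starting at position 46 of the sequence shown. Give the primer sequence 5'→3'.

5'-ATTCAGCCCCTCTATATTCGTT-3'

The reverse primer's reverse complement GGCAGGG matches the template at positions 166–172; the product starts at position 46.
The forward primer is identical to the top strand over positions 46–67: ATTCAGCCCCTCTATATTCGTT.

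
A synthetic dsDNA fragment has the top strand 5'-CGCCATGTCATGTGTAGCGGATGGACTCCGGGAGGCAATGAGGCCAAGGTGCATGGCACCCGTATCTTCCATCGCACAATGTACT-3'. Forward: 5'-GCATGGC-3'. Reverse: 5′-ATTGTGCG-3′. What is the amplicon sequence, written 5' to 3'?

Forward primer GCATGGC is found on the top strand at positions 51–57.
Taking the reverse complement of ATTGTGCG gives CGCACAAT, found at positions 73–80 on the template; the primer anneals here to the top strand with its 3' end pointing upstream.
The product is the template from position 51 through 80 (30 bp).

5'-GCATGGCACCCGTATCTTCCATCGCACAAT-3'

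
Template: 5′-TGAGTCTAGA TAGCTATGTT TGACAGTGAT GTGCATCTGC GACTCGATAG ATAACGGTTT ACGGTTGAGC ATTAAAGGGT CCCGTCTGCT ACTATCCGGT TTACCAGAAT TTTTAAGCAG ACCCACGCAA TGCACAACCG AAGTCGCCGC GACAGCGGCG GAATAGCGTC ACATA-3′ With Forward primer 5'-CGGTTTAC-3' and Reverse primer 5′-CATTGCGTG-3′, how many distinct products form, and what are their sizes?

The forward primer CGGTTTAC matches the top strand at positions 55–62, 97–104.
The reverse primer's reverse complement is CACGCAATG, matching at positions 124–132.
Each forward site pairs with the reverse site to give a product ending at position 132: sizes 78, 36 bp.

Two products: 78 bp, 36 bp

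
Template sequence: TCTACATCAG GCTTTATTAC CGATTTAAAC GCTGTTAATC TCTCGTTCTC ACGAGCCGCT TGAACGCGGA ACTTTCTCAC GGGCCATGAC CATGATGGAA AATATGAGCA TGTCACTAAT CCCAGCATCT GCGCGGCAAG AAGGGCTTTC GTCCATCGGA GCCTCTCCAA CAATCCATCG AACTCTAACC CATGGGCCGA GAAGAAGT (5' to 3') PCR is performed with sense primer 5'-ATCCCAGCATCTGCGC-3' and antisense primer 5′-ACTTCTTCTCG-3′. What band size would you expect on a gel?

90 bp

The forward primer matches the template at positions 119–134.
The reverse primer's reverse complement is CGAGAAGAAGT, which matches the template at positions 198–208.
Product length = (reverse-primer end) − (forward-primer start) + 1 = 208 − 119 + 1 = 90 bp.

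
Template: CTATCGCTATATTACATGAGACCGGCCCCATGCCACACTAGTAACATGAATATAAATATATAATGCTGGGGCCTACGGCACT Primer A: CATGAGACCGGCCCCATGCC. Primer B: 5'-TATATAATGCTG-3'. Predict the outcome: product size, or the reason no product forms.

Primer A (CATGAGACCGGCCCCATGCC) matches the top strand at positions 15–34 (3' end points downstream).
Primer B (TATATAATGCTG) also matches the top strand directly, at positions 57–68 — its reverse complement CAGCATTATATA is not present.
Both primers anneal to the bottom strand with 3' ends pointing the same way, so neither can prime synthesis back toward the other.

No product — both primers anneal to the same strand and extend in the same direction.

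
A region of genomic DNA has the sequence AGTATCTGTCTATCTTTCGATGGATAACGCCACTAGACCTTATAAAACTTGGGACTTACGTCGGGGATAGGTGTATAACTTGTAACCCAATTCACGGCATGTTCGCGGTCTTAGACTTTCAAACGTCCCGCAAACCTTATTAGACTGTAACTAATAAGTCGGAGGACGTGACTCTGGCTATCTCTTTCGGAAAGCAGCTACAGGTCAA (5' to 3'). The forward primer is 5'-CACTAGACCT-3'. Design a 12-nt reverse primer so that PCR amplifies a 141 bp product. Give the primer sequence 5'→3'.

The forward primer binds at positions 31–40, so a 141 bp product ends at position 31 + 141 − 1 = 171.
The reverse primer anneals to the top strand over positions 160–171, i.e. to CGGAGGACGTGA.
Its sequence written 5'→3' is the reverse complement: TCACGTCCTCCG.

5'-TCACGTCCTCCG-3'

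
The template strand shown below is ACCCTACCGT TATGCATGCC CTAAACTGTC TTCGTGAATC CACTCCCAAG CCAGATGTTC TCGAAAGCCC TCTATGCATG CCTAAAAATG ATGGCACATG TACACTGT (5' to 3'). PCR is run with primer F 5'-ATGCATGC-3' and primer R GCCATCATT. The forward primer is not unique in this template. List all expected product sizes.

84 bp, 22 bp

The forward primer ATGCATGC matches the top strand at positions 12–19, 74–81.
The reverse primer's reverse complement is AATGATGGC, matching at positions 87–95.
Each forward site pairs with the reverse site to give a product ending at position 95: sizes 84, 22 bp.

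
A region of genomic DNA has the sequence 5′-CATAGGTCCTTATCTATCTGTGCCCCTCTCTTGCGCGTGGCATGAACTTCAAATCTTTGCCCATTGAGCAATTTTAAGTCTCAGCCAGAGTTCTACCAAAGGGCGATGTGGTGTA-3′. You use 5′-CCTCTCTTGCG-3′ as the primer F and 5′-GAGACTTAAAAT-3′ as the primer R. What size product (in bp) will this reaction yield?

Scanning the template, CCTCTCTTGCG occurs at positions 25–35; this primer anneals to the bottom strand there with its 3' end pointing downstream.
Reverse complement of the reverse primer: ATTTTAAGTCTC. This occurs on the top strand at positions 71–82.
Amplicon spans positions 25–82: 58 bp.

58 bp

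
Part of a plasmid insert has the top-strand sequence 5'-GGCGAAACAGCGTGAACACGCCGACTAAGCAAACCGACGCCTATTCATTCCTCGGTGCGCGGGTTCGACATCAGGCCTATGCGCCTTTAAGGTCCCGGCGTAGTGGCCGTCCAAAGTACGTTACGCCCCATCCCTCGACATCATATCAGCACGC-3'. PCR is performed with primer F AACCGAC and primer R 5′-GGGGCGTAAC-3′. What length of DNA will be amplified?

Scanning the template, AACCGAC occurs at positions 32–38; this primer anneals to the bottom strand there with its 3' end pointing downstream.
Taking the reverse complement of GGGGCGTAAC gives GTTACGCCCC, found at positions 120–129 on the template; the primer anneals here to the top strand with its 3' end pointing upstream.
Amplicon spans positions 32–129: 98 bp.

98 bp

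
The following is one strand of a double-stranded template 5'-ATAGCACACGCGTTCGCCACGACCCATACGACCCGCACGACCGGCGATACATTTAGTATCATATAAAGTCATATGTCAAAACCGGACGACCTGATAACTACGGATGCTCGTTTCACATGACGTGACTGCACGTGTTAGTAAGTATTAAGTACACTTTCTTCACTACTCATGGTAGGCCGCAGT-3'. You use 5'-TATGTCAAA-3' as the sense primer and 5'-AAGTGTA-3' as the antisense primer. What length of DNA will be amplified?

Scanning the template, TATGTCAAA occurs at positions 72–80; this primer anneals to the bottom strand there with its 3' end pointing downstream.
The reverse primer's reverse complement is TACACTT, which matches the template at positions 150–156.
Product length = (reverse-primer end) − (forward-primer start) + 1 = 156 − 72 + 1 = 85 bp.

85 bp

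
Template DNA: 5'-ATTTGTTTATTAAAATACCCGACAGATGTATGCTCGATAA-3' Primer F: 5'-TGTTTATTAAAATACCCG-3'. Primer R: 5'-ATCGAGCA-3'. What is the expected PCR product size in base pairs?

35 bp

The forward primer matches the template at positions 4–21.
The reverse primer's reverse complement is TGCTCGAT, which matches the template at positions 31–38.
Amplicon spans positions 4–38: 35 bp.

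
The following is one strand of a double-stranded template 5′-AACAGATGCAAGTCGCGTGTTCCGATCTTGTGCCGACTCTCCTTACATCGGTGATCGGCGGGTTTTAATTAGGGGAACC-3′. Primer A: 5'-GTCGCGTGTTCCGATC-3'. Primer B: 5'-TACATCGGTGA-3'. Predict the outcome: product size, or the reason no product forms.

Primer A (GTCGCGTGTTCCGATC) matches the top strand at positions 12–27 (3' end points downstream).
Primer B (TACATCGGTGA) also matches the top strand directly, at positions 44–54 — its reverse complement TCACCGATGTA is not present.
Both primers anneal to the bottom strand with 3' ends pointing the same way, so neither can prime synthesis back toward the other.

No product — both primers anneal to the same strand and extend in the same direction.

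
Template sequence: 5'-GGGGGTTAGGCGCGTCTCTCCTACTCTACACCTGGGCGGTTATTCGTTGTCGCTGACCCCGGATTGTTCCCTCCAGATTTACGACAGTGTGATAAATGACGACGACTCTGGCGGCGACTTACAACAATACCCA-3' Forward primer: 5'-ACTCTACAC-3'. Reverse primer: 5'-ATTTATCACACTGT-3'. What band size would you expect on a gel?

75 bp

Scanning the template, ACTCTACAC occurs at positions 23–31; this primer anneals to the bottom strand there with its 3' end pointing downstream.
Taking the reverse complement of ATTTATCACACTGT gives ACAGTGTGATAAAT, found at positions 84–97 on the template; the primer anneals here to the top strand with its 3' end pointing upstream.
Amplicon spans positions 23–97: 75 bp.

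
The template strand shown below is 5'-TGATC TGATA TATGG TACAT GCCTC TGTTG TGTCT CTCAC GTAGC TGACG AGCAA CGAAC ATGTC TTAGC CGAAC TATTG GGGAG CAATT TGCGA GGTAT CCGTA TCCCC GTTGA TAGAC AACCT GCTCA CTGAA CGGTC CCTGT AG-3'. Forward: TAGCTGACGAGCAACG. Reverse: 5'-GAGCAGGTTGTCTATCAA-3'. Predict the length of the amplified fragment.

88 bp

Forward primer TAGCTGACGAGCAACG is found on the top strand at positions 42–57.
Reverse complement of the reverse primer: TTGATAGACAACCTGCTC. This occurs on the top strand at positions 112–129.
The product runs from position 42 to position 129, so its length is 129 − 42 + 1 = 88 bp.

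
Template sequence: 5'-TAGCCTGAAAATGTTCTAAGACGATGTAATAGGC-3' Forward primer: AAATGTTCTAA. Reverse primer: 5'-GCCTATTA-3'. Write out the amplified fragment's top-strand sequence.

The forward primer matches the template at positions 9–19.
The reverse primer's reverse complement is TAATAGGC, which matches the template at positions 27–34.
The product is the template from position 9 through 34 (26 bp).

5'-AAATGTTCTAAGACGATGTAATAGGC-3'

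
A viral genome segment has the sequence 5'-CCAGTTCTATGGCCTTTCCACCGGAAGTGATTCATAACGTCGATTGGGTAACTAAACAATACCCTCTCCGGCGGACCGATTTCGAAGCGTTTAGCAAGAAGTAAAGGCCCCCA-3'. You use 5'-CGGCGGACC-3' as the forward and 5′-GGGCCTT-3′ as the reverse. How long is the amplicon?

42 bp

The forward primer matches the template at positions 69–77.
The reverse primer's reverse complement is AAGGCCC, which matches the template at positions 104–110.
Amplicon spans positions 69–110: 42 bp.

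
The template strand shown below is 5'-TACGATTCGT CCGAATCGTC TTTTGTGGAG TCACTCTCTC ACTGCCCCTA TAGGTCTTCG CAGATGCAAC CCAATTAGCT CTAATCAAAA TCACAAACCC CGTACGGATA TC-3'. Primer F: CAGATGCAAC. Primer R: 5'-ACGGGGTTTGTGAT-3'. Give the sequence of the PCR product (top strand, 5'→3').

5'-CAGATGCAACCCAATTAGCTCTAATCAAAATCACAAACCCCGT-3'

The forward primer matches the template at positions 61–70.
The reverse primer's reverse complement is ATCACAAACCCCGT, which matches the template at positions 90–103.
The product is the template from position 61 through 103 (43 bp).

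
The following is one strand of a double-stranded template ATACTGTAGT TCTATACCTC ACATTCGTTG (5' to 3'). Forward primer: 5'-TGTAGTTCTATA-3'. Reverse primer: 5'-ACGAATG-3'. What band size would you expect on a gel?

24 bp

The forward primer matches the template at positions 5–16.
The reverse primer's reverse complement is CATTCGT, which matches the template at positions 22–28.
The product runs from position 5 to position 28, so its length is 28 − 5 + 1 = 24 bp.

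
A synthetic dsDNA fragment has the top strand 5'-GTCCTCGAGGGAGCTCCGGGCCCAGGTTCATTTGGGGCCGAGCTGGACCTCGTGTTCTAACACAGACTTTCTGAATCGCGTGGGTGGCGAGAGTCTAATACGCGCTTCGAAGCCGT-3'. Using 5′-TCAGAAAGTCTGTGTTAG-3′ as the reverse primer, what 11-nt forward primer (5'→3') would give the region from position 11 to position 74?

5'-GAGCTCCGGGC-3'

The reverse primer's reverse complement CTAACACAGACTTTCTGA matches the template at positions 57–74; the product starts at position 11.
The forward primer is identical to the top strand over positions 11–21: GAGCTCCGGGC.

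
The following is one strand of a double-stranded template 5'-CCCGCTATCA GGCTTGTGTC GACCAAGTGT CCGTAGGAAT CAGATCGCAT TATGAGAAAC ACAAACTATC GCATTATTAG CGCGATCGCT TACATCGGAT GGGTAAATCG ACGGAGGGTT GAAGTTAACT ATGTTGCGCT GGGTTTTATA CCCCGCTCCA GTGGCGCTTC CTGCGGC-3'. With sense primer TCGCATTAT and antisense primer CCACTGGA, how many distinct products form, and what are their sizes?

The forward primer TCGCATTAT matches the top strand at positions 45–53, 69–77.
The reverse primer's reverse complement is TCCAGTGG, matching at positions 157–164.
Each forward site pairs with the reverse site to give a product ending at position 164: sizes 120, 96 bp.

Two products: 120 bp, 96 bp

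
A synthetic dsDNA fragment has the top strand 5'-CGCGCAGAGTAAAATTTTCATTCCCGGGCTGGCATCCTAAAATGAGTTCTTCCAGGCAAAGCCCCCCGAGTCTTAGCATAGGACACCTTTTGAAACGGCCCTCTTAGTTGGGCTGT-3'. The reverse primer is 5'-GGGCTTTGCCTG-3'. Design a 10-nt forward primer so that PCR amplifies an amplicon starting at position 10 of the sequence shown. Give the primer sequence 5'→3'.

5'-TAAAATTTTC-3'

The reverse primer's reverse complement CAGGCAAAGCCC matches the template at positions 53–64; the product starts at position 10.
The forward primer is identical to the top strand over positions 10–19: TAAAATTTTC.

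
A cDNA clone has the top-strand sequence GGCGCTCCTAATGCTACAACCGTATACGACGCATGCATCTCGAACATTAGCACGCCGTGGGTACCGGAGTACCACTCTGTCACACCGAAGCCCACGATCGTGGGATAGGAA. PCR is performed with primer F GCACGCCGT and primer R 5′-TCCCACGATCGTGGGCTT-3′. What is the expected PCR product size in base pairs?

Scanning the template, GCACGCCGT occurs at positions 50–58; this primer anneals to the bottom strand there with its 3' end pointing downstream.
Taking the reverse complement of TCCCACGATCGTGGGCTT gives AAGCCCACGATCGTGGGA, found at positions 88–105 on the template; the primer anneals here to the top strand with its 3' end pointing upstream.
The product runs from position 50 to position 105, so its length is 105 − 50 + 1 = 56 bp.

56 bp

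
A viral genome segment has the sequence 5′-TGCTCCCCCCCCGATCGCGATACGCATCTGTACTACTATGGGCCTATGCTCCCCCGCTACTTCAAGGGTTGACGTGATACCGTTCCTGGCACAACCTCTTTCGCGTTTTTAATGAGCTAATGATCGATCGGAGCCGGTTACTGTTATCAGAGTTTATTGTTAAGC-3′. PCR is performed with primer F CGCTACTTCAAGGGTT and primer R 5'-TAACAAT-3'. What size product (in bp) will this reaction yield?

The forward primer matches the template at positions 55–70.
Taking the reverse complement of TAACAAT gives ATTGTTA, found at positions 156–162 on the template; the primer anneals here to the top strand with its 3' end pointing upstream.
Amplicon spans positions 55–162: 108 bp.

108 bp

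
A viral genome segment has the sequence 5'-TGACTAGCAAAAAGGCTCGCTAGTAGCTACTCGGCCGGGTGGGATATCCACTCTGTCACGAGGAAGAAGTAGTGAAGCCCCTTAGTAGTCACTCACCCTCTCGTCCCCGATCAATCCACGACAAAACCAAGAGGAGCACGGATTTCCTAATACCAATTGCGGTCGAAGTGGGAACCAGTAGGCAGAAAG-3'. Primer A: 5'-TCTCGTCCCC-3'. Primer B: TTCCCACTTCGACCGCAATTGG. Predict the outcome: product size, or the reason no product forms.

Primer A (TCTCGTCCCC) matches the top strand at positions 99–108; it acts as a forward primer.
Primer B's reverse complement is CCAATTGCGGTCGAAGTGGGAA, matching the top strand at positions 153–174; it acts as a reverse primer.
The 3' ends face each other across positions 99–174, giving a 76 bp product.

Yes — a 76 bp product.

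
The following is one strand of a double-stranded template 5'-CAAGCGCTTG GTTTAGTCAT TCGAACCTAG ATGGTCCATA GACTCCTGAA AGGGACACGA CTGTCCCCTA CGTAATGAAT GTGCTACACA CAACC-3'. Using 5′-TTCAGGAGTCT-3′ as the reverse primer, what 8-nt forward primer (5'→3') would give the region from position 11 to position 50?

5'-GTTTAGTC-3'

The reverse primer's reverse complement AGACTCCTGAA matches the template at positions 40–50; the product starts at position 11.
The forward primer is identical to the top strand over positions 11–18: GTTTAGTC.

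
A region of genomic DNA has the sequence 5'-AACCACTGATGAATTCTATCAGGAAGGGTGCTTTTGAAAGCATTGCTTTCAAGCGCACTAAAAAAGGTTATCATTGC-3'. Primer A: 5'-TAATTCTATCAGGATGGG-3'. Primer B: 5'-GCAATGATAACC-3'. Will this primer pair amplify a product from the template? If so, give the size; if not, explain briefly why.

Primer A (TAATTCTATCAGGATGGG) does not match the top strand, and its reverse complement CCCATCCTGATAGAATTA does not match either.
With no annealing site for primer A, no amplification occurs.

No product — primer A has no binding site in the template.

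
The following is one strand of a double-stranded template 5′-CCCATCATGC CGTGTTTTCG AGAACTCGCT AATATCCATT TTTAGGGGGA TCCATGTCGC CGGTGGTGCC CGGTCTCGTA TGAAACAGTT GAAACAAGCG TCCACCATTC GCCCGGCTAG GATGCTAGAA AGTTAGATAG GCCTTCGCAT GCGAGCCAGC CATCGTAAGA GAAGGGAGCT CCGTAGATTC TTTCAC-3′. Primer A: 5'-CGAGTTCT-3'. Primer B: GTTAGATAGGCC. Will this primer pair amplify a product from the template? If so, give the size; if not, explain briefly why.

Primer A (CGAGTTCT) has reverse complement AGAACTCG, which matches the top strand at positions 21–28; primer A anneals to the top strand there with its 3' end pointing upstream toward position 21.
Primer B (GTTAGATAGGCC) matches the top strand directly at positions 132–143; it anneals to the bottom strand with its 3' end pointing downstream toward position 143.
The 3' ends diverge (primer A extends toward position 1, primer B toward position 196), so the primers never converge on a shared product.

No product — the primers' 3' ends point away from each other.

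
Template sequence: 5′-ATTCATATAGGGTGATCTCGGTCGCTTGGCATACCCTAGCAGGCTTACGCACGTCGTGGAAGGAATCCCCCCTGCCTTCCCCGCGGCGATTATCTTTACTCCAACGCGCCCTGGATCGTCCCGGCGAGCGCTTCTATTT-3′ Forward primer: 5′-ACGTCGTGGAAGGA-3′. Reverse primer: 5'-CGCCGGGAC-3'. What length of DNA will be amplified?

76 bp

The forward primer matches the template at positions 51–64.
Taking the reverse complement of CGCCGGGAC gives GTCCCGGCG, found at positions 118–126 on the template; the primer anneals here to the top strand with its 3' end pointing upstream.
The product runs from position 51 to position 126, so its length is 126 − 51 + 1 = 76 bp.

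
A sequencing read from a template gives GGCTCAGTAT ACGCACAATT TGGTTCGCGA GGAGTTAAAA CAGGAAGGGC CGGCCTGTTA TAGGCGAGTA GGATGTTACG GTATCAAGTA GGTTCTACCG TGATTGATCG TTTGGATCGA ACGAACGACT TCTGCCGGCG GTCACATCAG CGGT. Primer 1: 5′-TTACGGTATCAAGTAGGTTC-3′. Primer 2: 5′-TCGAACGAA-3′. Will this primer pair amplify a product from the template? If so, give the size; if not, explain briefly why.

Primer 1 (TTACGGTATCAAGTAGGTTC) matches the top strand at positions 76–95 (3' end points downstream).
Primer 2 (TCGAACGAA) also matches the top strand directly, at positions 117–125 — its reverse complement TTCGTTCGA is not present.
Both primers anneal to the bottom strand with 3' ends pointing the same way, so neither can prime synthesis back toward the other.

No product — both primers anneal to the same strand and extend in the same direction.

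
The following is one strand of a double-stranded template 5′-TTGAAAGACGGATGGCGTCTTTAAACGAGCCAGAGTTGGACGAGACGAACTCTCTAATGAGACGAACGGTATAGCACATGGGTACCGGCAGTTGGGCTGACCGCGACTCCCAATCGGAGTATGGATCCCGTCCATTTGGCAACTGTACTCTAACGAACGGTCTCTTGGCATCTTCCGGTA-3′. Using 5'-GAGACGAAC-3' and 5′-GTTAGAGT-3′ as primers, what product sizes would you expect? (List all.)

The forward primer GAGACGAAC matches the top strand at positions 42–50, 59–67.
The reverse primer's reverse complement is ACTCTAAC, matching at positions 147–154.
Each forward site pairs with the reverse site to give a product ending at position 154: sizes 113, 96 bp.

113 bp, 96 bp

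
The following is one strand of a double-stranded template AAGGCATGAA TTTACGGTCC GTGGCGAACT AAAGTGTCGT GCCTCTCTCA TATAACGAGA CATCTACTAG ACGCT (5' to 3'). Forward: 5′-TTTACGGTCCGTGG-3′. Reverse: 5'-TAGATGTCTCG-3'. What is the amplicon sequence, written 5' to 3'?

5'-TTTACGGTCCGTGGCGAACTAAAGTGTCGTGCCTCTCTCATATAACGAGACATCTA-3'

Scanning the template, TTTACGGTCCGTGG occurs at positions 11–24; this primer anneals to the bottom strand there with its 3' end pointing downstream.
The reverse primer's reverse complement is CGAGACATCTA, which matches the template at positions 56–66.
The product is the template from position 11 through 66 (56 bp).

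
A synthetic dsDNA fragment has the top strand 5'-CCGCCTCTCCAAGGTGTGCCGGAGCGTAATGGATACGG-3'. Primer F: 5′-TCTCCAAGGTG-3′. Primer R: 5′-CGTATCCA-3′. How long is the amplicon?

Scanning the template, TCTCCAAGGTG occurs at positions 6–16; this primer anneals to the bottom strand there with its 3' end pointing downstream.
Reverse complement of the reverse primer: TGGATACG. This occurs on the top strand at positions 30–37.
Amplicon spans positions 6–37: 32 bp.

32 bp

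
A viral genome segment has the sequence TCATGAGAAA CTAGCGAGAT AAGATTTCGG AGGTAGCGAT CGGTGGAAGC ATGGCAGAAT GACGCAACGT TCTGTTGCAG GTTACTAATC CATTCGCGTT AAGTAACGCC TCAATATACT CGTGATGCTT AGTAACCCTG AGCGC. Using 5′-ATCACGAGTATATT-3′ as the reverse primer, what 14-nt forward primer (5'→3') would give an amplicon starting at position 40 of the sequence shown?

The reverse primer's reverse complement AATATACTCGTGAT matches the template at positions 113–126; the product starts at position 40.
The forward primer is identical to the top strand over positions 40–53: TCGGTGGAAGCATG.

5'-TCGGTGGAAGCATG-3'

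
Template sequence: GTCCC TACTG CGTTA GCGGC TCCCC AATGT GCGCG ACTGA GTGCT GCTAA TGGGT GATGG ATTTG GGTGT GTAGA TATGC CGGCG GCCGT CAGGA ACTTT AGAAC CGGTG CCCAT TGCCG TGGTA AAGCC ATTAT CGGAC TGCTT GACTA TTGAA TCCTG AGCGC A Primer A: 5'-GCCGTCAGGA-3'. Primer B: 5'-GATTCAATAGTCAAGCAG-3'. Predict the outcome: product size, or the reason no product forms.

Yes — a 72 bp product.

Primer A (GCCGTCAGGA) matches the top strand at positions 86–95; it acts as a forward primer.
Primer B's reverse complement is CTGCTTGACTATTGAATC, matching the top strand at positions 140–157; it acts as a reverse primer.
The 3' ends face each other across positions 86–157, giving a 72 bp product.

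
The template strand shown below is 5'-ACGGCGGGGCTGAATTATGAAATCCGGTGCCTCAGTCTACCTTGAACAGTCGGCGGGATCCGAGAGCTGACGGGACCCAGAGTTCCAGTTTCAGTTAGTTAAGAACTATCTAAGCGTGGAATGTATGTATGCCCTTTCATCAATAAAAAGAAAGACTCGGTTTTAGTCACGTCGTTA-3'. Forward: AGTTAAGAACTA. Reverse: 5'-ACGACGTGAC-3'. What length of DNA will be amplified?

The forward primer matches the template at positions 97–108.
Taking the reverse complement of ACGACGTGAC gives GTCACGTCGT, found at positions 166–175 on the template; the primer anneals here to the top strand with its 3' end pointing upstream.
Product length = (reverse-primer end) − (forward-primer start) + 1 = 175 − 97 + 1 = 79 bp.

79 bp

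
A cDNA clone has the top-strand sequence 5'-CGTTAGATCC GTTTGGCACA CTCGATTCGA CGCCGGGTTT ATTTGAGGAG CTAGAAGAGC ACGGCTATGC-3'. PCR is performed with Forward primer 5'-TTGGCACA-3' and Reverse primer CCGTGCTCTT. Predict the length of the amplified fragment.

Forward primer TTGGCACA is found on the top strand at positions 13–20.
The reverse primer's reverse complement is AAGAGCACGG, which matches the template at positions 55–64.
The product runs from position 13 to position 64, so its length is 64 − 13 + 1 = 52 bp.

52 bp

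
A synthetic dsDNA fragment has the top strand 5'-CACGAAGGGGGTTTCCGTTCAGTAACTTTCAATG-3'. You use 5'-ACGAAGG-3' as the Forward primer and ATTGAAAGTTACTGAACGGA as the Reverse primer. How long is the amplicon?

The forward primer matches the template at positions 2–8.
Reverse complement of the reverse primer: TCCGTTCAGTAACTTTCAAT. This occurs on the top strand at positions 14–33.
Amplicon spans positions 2–33: 32 bp.

32 bp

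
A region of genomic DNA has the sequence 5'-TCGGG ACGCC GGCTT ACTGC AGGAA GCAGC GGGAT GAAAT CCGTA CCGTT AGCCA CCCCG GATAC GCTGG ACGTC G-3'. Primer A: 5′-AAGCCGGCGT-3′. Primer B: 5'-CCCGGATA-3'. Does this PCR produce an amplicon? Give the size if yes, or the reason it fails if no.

Primer A (AAGCCGGCGT) has reverse complement ACGCCGGCTT, which matches the top strand at positions 6–15; primer A anneals to the top strand there with its 3' end pointing upstream toward position 6.
Primer B (CCCGGATA) matches the top strand directly at positions 57–64; it anneals to the bottom strand with its 3' end pointing downstream toward position 64.
The 3' ends diverge (primer A extends toward position 1, primer B toward position 76), so the primers never converge on a shared product.

No product — the primers' 3' ends point away from each other.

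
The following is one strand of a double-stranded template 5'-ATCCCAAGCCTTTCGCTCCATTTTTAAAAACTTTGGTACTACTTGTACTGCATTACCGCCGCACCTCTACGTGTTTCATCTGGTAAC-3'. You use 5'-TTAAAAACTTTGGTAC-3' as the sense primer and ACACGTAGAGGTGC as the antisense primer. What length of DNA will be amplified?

51 bp

Forward primer TTAAAAACTTTGGTAC is found on the top strand at positions 24–39.
Taking the reverse complement of ACACGTAGAGGTGC gives GCACCTCTACGTGT, found at positions 61–74 on the template; the primer anneals here to the top strand with its 3' end pointing upstream.
The product runs from position 24 to position 74, so its length is 74 − 24 + 1 = 51 bp.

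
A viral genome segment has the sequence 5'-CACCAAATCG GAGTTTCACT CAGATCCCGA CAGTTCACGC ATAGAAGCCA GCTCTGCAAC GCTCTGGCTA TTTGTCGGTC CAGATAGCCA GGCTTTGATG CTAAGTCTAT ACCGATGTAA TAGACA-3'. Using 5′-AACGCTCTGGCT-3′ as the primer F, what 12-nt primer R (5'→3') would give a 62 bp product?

5'-TACATCGGTATA-3'

The forward primer binds at positions 58–69, so a 62 bp product ends at position 58 + 62 − 1 = 119.
The reverse primer anneals to the top strand over positions 108–119, i.e. to TATACCGATGTA.
Its sequence written 5'→3' is the reverse complement: TACATCGGTATA.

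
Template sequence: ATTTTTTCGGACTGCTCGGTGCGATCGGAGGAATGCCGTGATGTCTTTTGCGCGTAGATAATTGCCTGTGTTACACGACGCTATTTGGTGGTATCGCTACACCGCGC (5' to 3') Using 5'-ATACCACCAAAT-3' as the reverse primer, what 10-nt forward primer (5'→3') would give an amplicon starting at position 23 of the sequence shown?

The reverse primer's reverse complement ATTTGGTGGTAT matches the template at positions 83–94; the product starts at position 23.
The forward primer is identical to the top strand over positions 23–32: GATCGGAGGA.

5'-GATCGGAGGA-3'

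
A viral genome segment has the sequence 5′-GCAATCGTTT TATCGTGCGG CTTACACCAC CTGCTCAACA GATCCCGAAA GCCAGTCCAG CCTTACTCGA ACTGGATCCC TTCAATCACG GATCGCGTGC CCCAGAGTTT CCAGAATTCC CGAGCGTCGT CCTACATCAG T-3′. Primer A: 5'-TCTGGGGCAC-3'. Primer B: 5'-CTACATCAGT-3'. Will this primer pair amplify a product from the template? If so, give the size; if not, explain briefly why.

No product — the primers' 3' ends point away from each other.

Primer A (TCTGGGGCAC) has reverse complement GTGCCCCAGA, which matches the top strand at positions 97–106; primer A anneals to the top strand there with its 3' end pointing upstream toward position 97.
Primer B (CTACATCAGT) matches the top strand directly at positions 132–141; it anneals to the bottom strand with its 3' end pointing downstream toward position 141.
The 3' ends diverge (primer A extends toward position 1, primer B toward position 141), so the primers never converge on a shared product.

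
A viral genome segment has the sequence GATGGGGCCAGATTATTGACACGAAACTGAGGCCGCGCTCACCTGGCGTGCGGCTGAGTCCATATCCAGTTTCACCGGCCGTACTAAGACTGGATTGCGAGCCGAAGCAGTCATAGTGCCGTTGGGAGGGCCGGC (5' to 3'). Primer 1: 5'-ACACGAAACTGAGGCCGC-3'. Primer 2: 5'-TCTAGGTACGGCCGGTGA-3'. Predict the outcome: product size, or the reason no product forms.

Primer 2 (TCTAGGTACGGCCGGTGA) does not match the top strand, and its reverse complement TCACCGGCCGTACCTAGA does not match either.
With no annealing site for primer 2, no amplification occurs.

No product — primer 2 has no binding site in the template.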